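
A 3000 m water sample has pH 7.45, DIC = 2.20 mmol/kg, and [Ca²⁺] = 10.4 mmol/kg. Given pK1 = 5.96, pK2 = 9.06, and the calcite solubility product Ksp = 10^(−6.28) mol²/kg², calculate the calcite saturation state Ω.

Ω = 1.01

α₂ = 1 / (1 + [H⁺]/K2 + [H⁺]²/(K1K2)) = 1 / (1 + 10^+1.61 + 10^+0.12)
   = 1 / (1 + 40.738 + 1.3183) = 1/43.056 = 0.02323
[CO3²⁻] = α₂ × DIC = 0.02323 × 2.20 = 0.05110 mmol/kg
Ksp = 10^(−6.28) = 5.248×10^-7
Ω = [Ca²⁺][CO3²⁻]/Ksp = (10.4×10^-3)(5.110×10^-5) / 5.248×10^-7 = 1.01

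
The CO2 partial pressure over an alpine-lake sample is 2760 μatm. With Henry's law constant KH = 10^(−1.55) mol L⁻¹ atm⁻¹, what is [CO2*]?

[CO2*] = 77.8 μmol/L

KH = 10^(−1.55) = 2.818×10^-2 mol L⁻¹ atm⁻¹
[CO2*] = KH · pCO2 = 2.818×10^-2 × 2760×10^-6 atm = 7.78×10^-5 mol/L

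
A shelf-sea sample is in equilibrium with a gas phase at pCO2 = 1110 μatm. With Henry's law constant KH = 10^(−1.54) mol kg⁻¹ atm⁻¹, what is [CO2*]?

KH = 10^(−1.54) = 2.884×10^-2 mol kg⁻¹ atm⁻¹
[CO2*] = KH · pCO2 = 2.884×10^-2 × 1110×10^-6 atm = 3.20×10^-5 mol/kg

[CO2*] = 32.0 μmol/kg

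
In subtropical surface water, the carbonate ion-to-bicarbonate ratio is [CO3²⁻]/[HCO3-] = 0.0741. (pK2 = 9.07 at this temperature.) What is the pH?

From K2 = [H⁺][CO3²⁻]/[HCO3-]:  pH = pK2 + log₁₀([CO3²⁻]/[HCO3-])
log₁₀(0.0741) = -1.130
pH = 9.07 + (-1.130) = 7.94

pH = 7.94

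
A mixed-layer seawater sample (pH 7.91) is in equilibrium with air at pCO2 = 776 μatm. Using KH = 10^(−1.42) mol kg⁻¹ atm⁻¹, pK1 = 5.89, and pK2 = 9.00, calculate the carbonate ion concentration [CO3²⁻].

[CO2*] = KH · pCO2 = 10^(−1.42) × 776×10^-6 = 2.950×10^-5 mol/kg
α₀ = 1/(1 + K1/[H⁺] + K1K2/[H⁺]²) = 1/(1 + 10^+2.02 + 10^+0.93) = 0.008755
DIC = [CO2*]/α₀ = 2.950×10^-5 / 0.008755 = 3.370 mmol/kg
[CO3²⁻] = α₂·DIC; α₂ = 0.07451, so [CO3²⁻] = 0.07451 × 3.370 = 0.251 mmol/kg

[CO3²⁻] = 0.251 mmol/kg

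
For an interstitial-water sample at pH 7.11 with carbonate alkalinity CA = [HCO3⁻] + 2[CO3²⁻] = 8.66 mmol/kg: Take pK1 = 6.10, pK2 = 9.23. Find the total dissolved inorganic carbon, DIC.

CA = [HCO3⁻] + 2[CO3²⁻] = (α₁ + 2α₂)·DIC
At pH 7.11: [H⁺]/K1 = 10^-1.01 = 0.097724, K2/[H⁺] = 10^-2.12 = 0.0075858
α₁ = 1/(1 + 0.097724 + 0.0075858) = 1/1.1053 = 0.9047; α₂ = α₁·K2/[H⁺] = 0.006863
α₁ + 2α₂ = 0.9185
DIC = CA / (α₁ + 2α₂) = 8.66 / 0.9185 = 9.43 mmol/kg

DIC = 9.43 mmol/kg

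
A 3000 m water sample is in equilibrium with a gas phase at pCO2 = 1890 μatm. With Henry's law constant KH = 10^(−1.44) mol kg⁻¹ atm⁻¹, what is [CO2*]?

KH = 10^(−1.44) = 3.631×10^-2 mol kg⁻¹ atm⁻¹
[CO2*] = KH · pCO2 = 3.631×10^-2 × 1890×10^-6 atm = 6.86×10^-5 mol/kg

[CO2*] = 68.6 μmol/kg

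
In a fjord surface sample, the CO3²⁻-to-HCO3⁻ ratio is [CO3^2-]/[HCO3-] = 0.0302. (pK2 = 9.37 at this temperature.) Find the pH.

pH = 7.85

From K2 = [H⁺][CO3^2-]/[HCO3-]:  pH = pK2 + log₁₀([CO3^2-]/[HCO3-])
log₁₀(0.0302) = -1.520
pH = 9.37 + (-1.520) = 7.85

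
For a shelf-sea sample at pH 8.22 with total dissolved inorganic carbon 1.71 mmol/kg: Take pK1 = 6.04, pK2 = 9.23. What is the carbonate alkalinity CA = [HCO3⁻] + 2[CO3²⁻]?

CA = 1.85 mmol/kg

CA = [HCO3⁻] + 2[CO3²⁻] = (α₁ + 2α₂)·DIC
At pH 8.22: [H⁺]/K1 = 10^-2.18 = 0.0066069, K2/[H⁺] = 10^-1.01 = 0.097724
α₁ = 1/(1 + 0.0066069 + 0.097724) = 1/1.1043 = 0.9055; α₂ = α₁·K2/[H⁺] = 0.08849
α₁ + 2α₂ = 1.0825
CA = 1.0825 × 1.71 = 1.85 mmol/kg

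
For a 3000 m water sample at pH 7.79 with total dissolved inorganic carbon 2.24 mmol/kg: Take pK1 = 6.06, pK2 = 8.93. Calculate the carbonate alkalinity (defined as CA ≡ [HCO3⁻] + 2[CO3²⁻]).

CA = 2.35 mmol/kg

CA = [HCO3⁻] + 2[CO3²⁻] = (α₁ + 2α₂)·DIC
At pH 7.79: [H⁺]/K1 = 10^-1.73 = 0.018621, K2/[H⁺] = 10^-1.14 = 0.072444
α₁ = 1/(1 + 0.018621 + 0.072444) = 1/1.0911 = 0.9165; α₂ = α₁·K2/[H⁺] = 0.06640
α₁ + 2α₂ = 1.0493
CA = 1.0493 × 2.24 = 2.35 mmol/kg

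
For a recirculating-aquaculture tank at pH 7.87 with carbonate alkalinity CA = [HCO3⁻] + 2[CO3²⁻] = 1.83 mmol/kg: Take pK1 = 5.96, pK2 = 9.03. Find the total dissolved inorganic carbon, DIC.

DIC = 1.74 mmol/kg

CA = [HCO3⁻] + 2[CO3²⁻] = (α₁ + 2α₂)·DIC
At pH 7.87: [H⁺]/K1 = 10^-1.91 = 0.012303, K2/[H⁺] = 10^-1.16 = 0.069183
α₁ = 1/(1 + 0.012303 + 0.069183) = 1/1.0815 = 0.9247; α₂ = α₁·K2/[H⁺] = 0.06397
α₁ + 2α₂ = 1.0526
DIC = CA / (α₁ + 2α₂) = 1.83 / 1.0526 = 1.74 mmol/kg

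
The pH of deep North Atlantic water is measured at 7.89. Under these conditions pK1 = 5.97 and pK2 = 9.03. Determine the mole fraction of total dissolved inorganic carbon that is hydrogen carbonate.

α₁ = 0.922

α₁ = 1 / (1 + [H⁺]/K1 + K2/[H⁺]) = 1 / (1 + 10^-1.92 + 10^-1.14)
   = 1 / (1 + 0.012023 + 0.072444) = 1/1.0845 = 0.9221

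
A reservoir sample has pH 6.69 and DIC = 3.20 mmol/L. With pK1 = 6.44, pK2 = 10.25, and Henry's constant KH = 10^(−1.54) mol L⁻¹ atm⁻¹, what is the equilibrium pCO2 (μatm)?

α₀ = 1 / (1 + K1/[H⁺] + K1K2/[H⁺]²) = 1 / (1 + 10^+0.25 + 10^-3.31)
   = 1 / (1 + 1.7783 + 0.00048978) = 1/2.7788 = 0.3599
[CO2*] = α₀ × DIC = 0.3599 × 3.20 = 1.152 mmol/L
pCO2 = [CO2*]/KH = 1.152×10^-3 / 2.884×10^-2 = 3.99×10^4 μatm

pCO2 = 3.99×10^4 μatm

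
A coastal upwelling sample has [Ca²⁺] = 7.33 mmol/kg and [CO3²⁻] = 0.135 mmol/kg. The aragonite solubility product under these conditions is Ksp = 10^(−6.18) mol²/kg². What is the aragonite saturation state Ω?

Ksp = 10^(−6.18) = 6.607×10^-7
Ω = [Ca²⁺][CO3²⁻]/Ksp = (7.33×10^-3)(0.135×10^-3) / 6.607×10^-7 = 1.50

Ω = 1.50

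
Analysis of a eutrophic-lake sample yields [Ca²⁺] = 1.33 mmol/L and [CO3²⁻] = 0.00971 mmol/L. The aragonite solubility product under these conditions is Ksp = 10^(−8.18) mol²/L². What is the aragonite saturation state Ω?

Ω = 1.95

Ksp = 10^(−8.18) = 6.607×10^-9
Ω = [Ca²⁺][CO3²⁻]/Ksp = (1.33×10^-3)(0.00971×10^-3) / 6.607×10^-9 = 1.95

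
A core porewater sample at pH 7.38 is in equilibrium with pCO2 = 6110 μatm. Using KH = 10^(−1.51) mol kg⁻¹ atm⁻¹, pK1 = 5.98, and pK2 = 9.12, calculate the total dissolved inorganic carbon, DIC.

[CO2*] = KH · pCO2 = 10^(−1.51) × 6110×10^-6 = 1.888×10^-4 mol/kg
α₀ = 1/(1 + K1/[H⁺] + K1K2/[H⁺]²) = 1/(1 + 10^+1.40 + 10^-0.34) = 0.03763
DIC = [CO2*]/α₀ = 1.888×10^-4 / 0.03763 = 5.02 mmol/kg

DIC = 5.02 mmol/kg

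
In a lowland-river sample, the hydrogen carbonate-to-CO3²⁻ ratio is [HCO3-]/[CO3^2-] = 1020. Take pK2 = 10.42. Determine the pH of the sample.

pH = 7.41

From K2 = [H⁺][CO3^2-]/[HCO3-]:  pH = pK2 − log₁₀([HCO3-]/[CO3^2-])
log₁₀(1020) = +3.009
pH = 10.42 − (+3.009) = 7.41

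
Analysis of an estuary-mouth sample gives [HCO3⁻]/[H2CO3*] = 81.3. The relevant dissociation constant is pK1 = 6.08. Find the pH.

pH = 7.99

From K1 = [H⁺][HCO3⁻]/[H2CO3*]:  pH = pK1 + log₁₀([HCO3⁻]/[H2CO3*])
log₁₀(81.3) = +1.910
pH = 6.08 + (+1.910) = 7.99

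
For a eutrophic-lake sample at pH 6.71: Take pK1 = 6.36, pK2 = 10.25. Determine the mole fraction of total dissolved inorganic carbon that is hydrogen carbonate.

α₁ = 0.691

α₁ = 1 / (1 + [H⁺]/K1 + K2/[H⁺]) = 1 / (1 + 10^-0.35 + 10^-3.54)
   = 1 / (1 + 0.44668 + 0.00028840) = 1/1.4470 = 0.6911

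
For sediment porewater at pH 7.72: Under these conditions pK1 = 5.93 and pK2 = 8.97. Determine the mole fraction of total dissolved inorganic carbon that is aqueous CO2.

α₀ = 0.0151

α₀ = 1 / (1 + K1/[H⁺] + K1K2/[H⁺]²) = 1 / (1 + 10^+1.79 + 10^+0.54)
   = 1 / (1 + 61.660 + 3.4674) = 1/66.127 = 0.01512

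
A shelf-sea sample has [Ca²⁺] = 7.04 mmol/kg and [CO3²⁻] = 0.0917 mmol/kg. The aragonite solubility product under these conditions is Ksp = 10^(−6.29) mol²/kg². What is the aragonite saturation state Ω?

Ω = 1.26

Ksp = 10^(−6.29) = 5.129×10^-7
Ω = [Ca²⁺][CO3²⁻]/Ksp = (7.04×10^-3)(0.0917×10^-3) / 5.129×10^-7 = 1.26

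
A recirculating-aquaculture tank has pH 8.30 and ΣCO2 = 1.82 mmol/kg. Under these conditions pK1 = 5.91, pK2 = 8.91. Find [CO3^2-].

[CO3²⁻] = 0.358 mmol/kg

α₂ = 1 / (1 + [H⁺]/K2 + [H⁺]²/(K1K2)) = 1 / (1 + 10^+0.61 + 10^-1.78)
   = 1 / (1 + 4.0738 + 0.016596) = 1/5.0904 = 0.1964
[CO3²⁻] = α₂ × DIC = 0.1964 × 1.82 = 0.358 mmol/kg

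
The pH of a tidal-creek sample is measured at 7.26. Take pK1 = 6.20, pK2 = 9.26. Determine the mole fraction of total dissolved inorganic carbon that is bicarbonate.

α₁ = 0.911

α₁ = 1 / (1 + [H⁺]/K1 + K2/[H⁺]) = 1 / (1 + 10^-1.06 + 10^-2.00)
   = 1 / (1 + 0.087096 + 0.010000) = 1/1.0971 = 0.9115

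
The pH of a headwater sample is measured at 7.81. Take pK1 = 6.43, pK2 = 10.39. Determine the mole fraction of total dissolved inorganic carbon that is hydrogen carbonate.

α₁ = 1 / (1 + [H⁺]/K1 + K2/[H⁺]) = 1 / (1 + 10^-1.38 + 10^-2.58)
   = 1 / (1 + 0.041687 + 0.0026303) = 1/1.0443 = 0.9576

α₁ = 0.958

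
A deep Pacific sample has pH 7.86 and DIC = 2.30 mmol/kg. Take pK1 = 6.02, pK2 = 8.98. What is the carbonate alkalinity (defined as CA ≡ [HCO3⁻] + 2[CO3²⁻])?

CA = [HCO3⁻] + 2[CO3²⁻] = (α₁ + 2α₂)·DIC
At pH 7.86: [H⁺]/K1 = 10^-1.84 = 0.014454, K2/[H⁺] = 10^-1.12 = 0.075858
α₁ = 1/(1 + 0.014454 + 0.075858) = 1/1.0903 = 0.9172; α₂ = α₁·K2/[H⁺] = 0.06957
α₁ + 2α₂ = 1.0563
CA = 1.0563 × 2.30 = 2.43 mmol/kg

CA = 2.43 mmol/kg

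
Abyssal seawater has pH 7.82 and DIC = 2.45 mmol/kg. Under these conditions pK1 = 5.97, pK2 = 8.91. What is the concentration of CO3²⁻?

α₂ = 1 / (1 + [H⁺]/K2 + [H⁺]²/(K1K2)) = 1 / (1 + 10^+1.09 + 10^-0.76)
   = 1 / (1 + 12.303 + 0.17378) = 1/13.476 = 0.07420
[CO3²⁻] = α₂ × DIC = 0.07420 × 2.45 = 0.182 mmol/kg

[CO3²⁻] = 0.182 mmol/kg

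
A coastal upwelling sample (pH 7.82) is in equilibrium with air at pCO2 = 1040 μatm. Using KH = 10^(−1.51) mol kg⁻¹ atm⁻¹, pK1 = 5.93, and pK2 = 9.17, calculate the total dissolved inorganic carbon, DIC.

DIC = 2.64 mmol/kg

[CO2*] = KH · pCO2 = 10^(−1.51) × 1040×10^-6 = 3.214×10^-5 mol/kg
α₀ = 1/(1 + K1/[H⁺] + K1K2/[H⁺]²) = 1/(1 + 10^+1.89 + 10^+0.54) = 0.01218
DIC = [CO2*]/α₀ = 3.214×10^-5 / 0.01218 = 2.64 mmol/kg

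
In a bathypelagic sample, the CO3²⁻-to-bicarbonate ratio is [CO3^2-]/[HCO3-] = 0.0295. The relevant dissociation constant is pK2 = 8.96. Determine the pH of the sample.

pH = 7.43

From K2 = [H⁺][CO3^2-]/[HCO3-]:  pH = pK2 + log₁₀([CO3^2-]/[HCO3-])
log₁₀(0.0295) = -1.530
pH = 8.96 + (-1.530) = 7.43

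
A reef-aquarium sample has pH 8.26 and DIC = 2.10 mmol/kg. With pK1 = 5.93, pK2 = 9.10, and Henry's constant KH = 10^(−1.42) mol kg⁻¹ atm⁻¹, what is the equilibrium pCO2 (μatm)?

pCO2 = 225 μatm

α₀ = 1 / (1 + K1/[H⁺] + K1K2/[H⁺]²) = 1 / (1 + 10^+2.33 + 10^+1.49)
   = 1 / (1 + 213.80 + 30.903) = 1/245.70 = 0.004070
[CO2*] = α₀ × DIC = 0.004070 × 2.10 = 0.008547 mmol/kg = 8.547 μmol/kg
pCO2 = [CO2*]/KH = 8.547×10^-6 / 3.802×10^-2 = 225 μatm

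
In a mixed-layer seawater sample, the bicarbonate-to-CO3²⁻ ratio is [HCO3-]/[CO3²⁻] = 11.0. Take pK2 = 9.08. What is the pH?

From K2 = [H⁺][CO3²⁻]/[HCO3-]:  pH = pK2 − log₁₀([HCO3-]/[CO3²⁻])
log₁₀(11.0) = +1.041
pH = 9.08 − (+1.041) = 8.04

pH = 8.04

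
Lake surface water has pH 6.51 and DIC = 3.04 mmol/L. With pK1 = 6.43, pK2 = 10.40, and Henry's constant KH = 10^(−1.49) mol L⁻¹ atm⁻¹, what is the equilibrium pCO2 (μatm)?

α₀ = 1 / (1 + K1/[H⁺] + K1K2/[H⁺]²) = 1 / (1 + 10^+0.08 + 10^-3.81)
   = 1 / (1 + 1.2023 + 0.00015488) = 1/2.2024 = 0.4540
[CO2*] = α₀ × DIC = 0.4540 × 3.04 = 1.380 mmol/L
pCO2 = [CO2*]/KH = 1.380×10^-3 / 3.236×10^-2 = 4.27×10^4 μatm

pCO2 = 4.27×10^4 μatm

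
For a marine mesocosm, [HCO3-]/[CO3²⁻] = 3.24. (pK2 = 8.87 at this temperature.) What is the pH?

pH = 8.36

From K2 = [H⁺][CO3²⁻]/[HCO3-]:  pH = pK2 − log₁₀([HCO3-]/[CO3²⁻])
log₁₀(3.24) = +0.511
pH = 8.87 − (+0.511) = 8.36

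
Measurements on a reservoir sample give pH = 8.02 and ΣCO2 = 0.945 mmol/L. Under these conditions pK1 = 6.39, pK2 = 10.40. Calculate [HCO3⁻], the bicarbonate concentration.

[HCO3⁻] = 0.920 mmol/L

α₁ = 1 / (1 + [H⁺]/K1 + K2/[H⁺]) = 1 / (1 + 10^-1.63 + 10^-2.38)
   = 1 / (1 + 0.023442 + 0.0041687) = 1/1.0276 = 0.9731
[HCO3⁻] = α₁ × DIC = 0.9731 × 0.945 = 0.920 mmol/L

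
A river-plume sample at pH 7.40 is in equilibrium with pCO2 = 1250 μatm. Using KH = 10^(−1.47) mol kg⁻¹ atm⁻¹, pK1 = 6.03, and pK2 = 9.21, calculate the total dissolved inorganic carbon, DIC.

[CO2*] = KH · pCO2 = 10^(−1.47) × 1250×10^-6 = 4.236×10^-5 mol/kg
α₀ = 1/(1 + K1/[H⁺] + K1K2/[H⁺]²) = 1/(1 + 10^+1.37 + 10^-0.44) = 0.04031
DIC = [CO2*]/α₀ = 4.236×10^-5 / 0.04031 = 1.05 mmol/kg

DIC = 1.05 mmol/kg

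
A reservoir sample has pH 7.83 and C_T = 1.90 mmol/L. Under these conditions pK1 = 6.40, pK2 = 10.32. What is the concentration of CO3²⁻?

α₂ = 1 / (1 + [H⁺]/K2 + [H⁺]²/(K1K2)) = 1 / (1 + 10^+2.49 + 10^+1.06)
   = 1 / (1 + 309.03 + 11.482) = 1/321.51 = 0.003110
[CO3²⁻] = α₂ × DIC = 0.003110 × 1.90 = 0.00591 mmol/L = 5.91 μmol/L

[CO3²⁻] = 5.91 μmol/L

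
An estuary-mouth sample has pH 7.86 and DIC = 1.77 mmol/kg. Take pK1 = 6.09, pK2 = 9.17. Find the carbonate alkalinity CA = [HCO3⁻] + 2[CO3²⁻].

CA = 1.82 mmol/kg

CA = [HCO3⁻] + 2[CO3²⁻] = (α₁ + 2α₂)·DIC
At pH 7.86: [H⁺]/K1 = 10^-1.77 = 0.016982, K2/[H⁺] = 10^-1.31 = 0.048978
α₁ = 1/(1 + 0.016982 + 0.048978) = 1/1.0660 = 0.9381; α₂ = α₁·K2/[H⁺] = 0.04595
α₁ + 2α₂ = 1.0300
CA = 1.0300 × 1.77 = 1.82 mmol/kg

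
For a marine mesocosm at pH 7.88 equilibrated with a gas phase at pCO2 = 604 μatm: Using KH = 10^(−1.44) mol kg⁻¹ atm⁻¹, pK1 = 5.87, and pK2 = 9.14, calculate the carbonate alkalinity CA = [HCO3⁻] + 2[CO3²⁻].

CA = 2.49 mmol/kg

[CO2*] = KH · pCO2 = 10^(−1.44) × 604×10^-6 = 2.193×10^-5 mol/kg
α₀ = 1/(1 + K1/[H⁺] + K1K2/[H⁺]²) = 1/(1 + 10^+2.01 + 10^+0.75) = 0.009178
DIC = [CO2*]/α₀ = 2.193×10^-5 / 0.009178 = 2.389 mmol/kg
CA = (α₁ + 2α₂)·DIC = (0.9392 + 2×0.05161) × 2.389 = 2.49 mmol/kg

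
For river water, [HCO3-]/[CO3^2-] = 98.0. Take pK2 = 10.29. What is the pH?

From K2 = [H⁺][CO3^2-]/[HCO3-]:  pH = pK2 − log₁₀([HCO3-]/[CO3^2-])
log₁₀(98.0) = +1.991
pH = 10.29 − (+1.991) = 8.30

pH = 8.30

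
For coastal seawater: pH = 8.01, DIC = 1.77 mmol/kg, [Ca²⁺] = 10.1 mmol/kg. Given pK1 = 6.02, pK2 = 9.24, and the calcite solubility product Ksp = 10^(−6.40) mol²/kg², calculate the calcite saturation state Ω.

α₂ = 1 / (1 + [H⁺]/K2 + [H⁺]²/(K1K2)) = 1 / (1 + 10^+1.23 + 10^-0.76)
   = 1 / (1 + 16.982 + 0.17378) = 1/18.156 = 0.05508
[CO3²⁻] = α₂ × DIC = 0.05508 × 1.77 = 0.09749 mmol/kg
Ksp = 10^(−6.40) = 3.981×10^-7
Ω = [Ca²⁺][CO3²⁻]/Ksp = (10.1×10^-3)(9.749×10^-5) / 3.981×10^-7 = 2.47

Ω = 2.47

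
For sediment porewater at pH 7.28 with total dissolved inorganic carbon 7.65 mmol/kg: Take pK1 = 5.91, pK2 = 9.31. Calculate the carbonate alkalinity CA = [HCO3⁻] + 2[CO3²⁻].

CA = [HCO3⁻] + 2[CO3²⁻] = (α₁ + 2α₂)·DIC
At pH 7.28: [H⁺]/K1 = 10^-1.37 = 0.042658, K2/[H⁺] = 10^-2.03 = 0.0093325
α₁ = 1/(1 + 0.042658 + 0.0093325) = 1/1.0520 = 0.9506; α₂ = α₁·K2/[H⁺] = 0.008871
α₁ + 2α₂ = 0.9683
CA = 0.9683 × 7.65 = 7.41 mmol/kg

CA = 7.41 mmol/kg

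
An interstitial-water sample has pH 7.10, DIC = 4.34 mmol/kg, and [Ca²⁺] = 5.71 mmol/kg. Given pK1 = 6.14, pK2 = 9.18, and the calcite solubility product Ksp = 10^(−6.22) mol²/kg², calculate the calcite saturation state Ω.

α₂ = 1 / (1 + [H⁺]/K2 + [H⁺]²/(K1K2)) = 1 / (1 + 10^+2.08 + 10^+1.12)
   = 1 / (1 + 120.23 + 13.183) = 1/134.41 = 0.007440
[CO3²⁻] = α₂ × DIC = 0.007440 × 4.34 = 0.03229 mmol/kg
Ksp = 10^(−6.22) = 6.026×10^-7
Ω = [Ca²⁺][CO3²⁻]/Ksp = (5.71×10^-3)(3.229×10^-5) / 6.026×10^-7 = 0.306

Ω = 0.306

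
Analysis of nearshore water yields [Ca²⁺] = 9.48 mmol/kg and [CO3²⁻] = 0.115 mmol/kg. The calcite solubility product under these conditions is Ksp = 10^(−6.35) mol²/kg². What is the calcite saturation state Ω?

Ksp = 10^(−6.35) = 4.467×10^-7
Ω = [Ca²⁺][CO3²⁻]/Ksp = (9.48×10^-3)(0.115×10^-3) / 4.467×10^-7 = 2.44

Ω = 2.44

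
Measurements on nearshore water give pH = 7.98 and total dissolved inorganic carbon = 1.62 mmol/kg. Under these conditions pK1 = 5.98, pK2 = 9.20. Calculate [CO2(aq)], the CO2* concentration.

[CO2*] = 15.1 μmol/kg

α₀ = 1 / (1 + K1/[H⁺] + K1K2/[H⁺]²) = 1 / (1 + 10^+2.00 + 10^+0.78)
   = 1 / (1 + 100.00 + 6.0256) = 1/107.03 = 0.009344
[CO2*] = α₀ × DIC = 0.009344 × 1.62 = 0.0151 mmol/kg = 15.1 μmol/kg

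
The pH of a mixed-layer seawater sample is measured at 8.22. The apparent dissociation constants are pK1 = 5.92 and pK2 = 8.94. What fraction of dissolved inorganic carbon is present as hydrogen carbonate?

α₁ = 1 / (1 + [H⁺]/K1 + K2/[H⁺]) = 1 / (1 + 10^-2.30 + 10^-0.72)
   = 1 / (1 + 0.0050119 + 0.19055) = 1/1.1956 = 0.8364

α₁ = 0.836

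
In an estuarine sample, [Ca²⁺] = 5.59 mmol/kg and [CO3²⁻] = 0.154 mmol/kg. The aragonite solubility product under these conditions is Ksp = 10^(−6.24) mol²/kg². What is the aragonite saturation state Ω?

Ω = 1.50

Ksp = 10^(−6.24) = 5.754×10^-7
Ω = [Ca²⁺][CO3²⁻]/Ksp = (5.59×10^-3)(0.154×10^-3) / 5.754×10^-7 = 1.50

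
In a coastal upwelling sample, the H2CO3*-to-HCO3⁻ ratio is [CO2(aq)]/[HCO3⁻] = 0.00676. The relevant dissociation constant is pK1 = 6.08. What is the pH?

From K1 = [H⁺][HCO3⁻]/[CO2(aq)]:  pH = pK1 − log₁₀([CO2(aq)]/[HCO3⁻])
log₁₀(0.00676) = -2.170
pH = 6.08 − (-2.170) = 8.25

pH = 8.25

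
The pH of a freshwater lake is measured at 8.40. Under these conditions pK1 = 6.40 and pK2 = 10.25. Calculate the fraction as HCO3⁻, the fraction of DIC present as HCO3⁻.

α₁ = 0.976

α₁ = 1 / (1 + [H⁺]/K1 + K2/[H⁺]) = 1 / (1 + 10^-2.00 + 10^-1.85)
   = 1 / (1 + 0.010000 + 0.014125) = 1/1.0241 = 0.9764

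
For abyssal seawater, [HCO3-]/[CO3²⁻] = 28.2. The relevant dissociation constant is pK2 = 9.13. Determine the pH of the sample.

From K2 = [H⁺][CO3²⁻]/[HCO3-]:  pH = pK2 − log₁₀([HCO3-]/[CO3²⁻])
log₁₀(28.2) = +1.450
pH = 9.13 − (+1.450) = 7.68

pH = 7.68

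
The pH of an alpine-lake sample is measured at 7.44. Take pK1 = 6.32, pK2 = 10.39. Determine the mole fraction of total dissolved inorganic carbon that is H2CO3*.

α₀ = 1 / (1 + K1/[H⁺] + K1K2/[H⁺]²) = 1 / (1 + 10^+1.12 + 10^-1.83)
   = 1 / (1 + 13.183 + 0.014791) = 1/14.197 = 0.07044

α₀ = 0.0704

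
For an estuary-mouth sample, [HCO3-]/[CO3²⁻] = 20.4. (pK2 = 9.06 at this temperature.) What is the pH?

pH = 7.75

From K2 = [H⁺][CO3²⁻]/[HCO3-]:  pH = pK2 − log₁₀([HCO3-]/[CO3²⁻])
log₁₀(20.4) = +1.310
pH = 9.06 − (+1.310) = 7.75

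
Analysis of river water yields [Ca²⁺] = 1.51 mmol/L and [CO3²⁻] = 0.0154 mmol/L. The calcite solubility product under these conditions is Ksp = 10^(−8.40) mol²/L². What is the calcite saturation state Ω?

Ω = 5.84

Ksp = 10^(−8.40) = 3.981×10^-9
Ω = [Ca²⁺][CO3²⁻]/Ksp = (1.51×10^-3)(0.0154×10^-3) / 3.981×10^-9 = 5.84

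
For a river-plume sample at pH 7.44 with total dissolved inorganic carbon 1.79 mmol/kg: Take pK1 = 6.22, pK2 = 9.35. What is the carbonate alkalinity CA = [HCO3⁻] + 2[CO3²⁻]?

CA = [HCO3⁻] + 2[CO3²⁻] = (α₁ + 2α₂)·DIC
At pH 7.44: [H⁺]/K1 = 10^-1.22 = 0.060256, K2/[H⁺] = 10^-1.91 = 0.012303
α₁ = 1/(1 + 0.060256 + 0.012303) = 1/1.0726 = 0.9323; α₂ = α₁·K2/[H⁺] = 0.01147
α₁ + 2α₂ = 0.9553
CA = 0.9553 × 1.79 = 1.71 mmol/kg

CA = 1.71 mmol/kg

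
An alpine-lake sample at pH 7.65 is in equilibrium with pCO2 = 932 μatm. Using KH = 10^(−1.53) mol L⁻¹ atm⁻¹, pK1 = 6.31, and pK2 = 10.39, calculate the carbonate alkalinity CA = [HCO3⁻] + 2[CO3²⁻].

CA = 0.604 mmol/L

[CO2*] = KH · pCO2 = 10^(−1.53) × 932×10^-6 = 2.751×10^-5 mol/L
α₀ = 1/(1 + K1/[H⁺] + K1K2/[H⁺]²) = 1/(1 + 10^+1.34 + 10^-1.40) = 0.04363
DIC = [CO2*]/α₀ = 2.751×10^-5 / 0.04363 = 0.6304 mmol/L
CA = (α₁ + 2α₂)·DIC = (0.9546 + 2×0.001737) × 0.6304 = 0.604 mmol/L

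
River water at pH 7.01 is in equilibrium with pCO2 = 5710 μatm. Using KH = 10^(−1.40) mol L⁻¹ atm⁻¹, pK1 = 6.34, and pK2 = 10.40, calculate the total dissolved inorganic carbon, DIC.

DIC = 1.29 mmol/L

[CO2*] = KH · pCO2 = 10^(−1.40) × 5710×10^-6 = 2.273×10^-4 mol/L
α₀ = 1/(1 + K1/[H⁺] + K1K2/[H⁺]²) = 1/(1 + 10^+0.67 + 10^-2.72) = 0.1761
DIC = [CO2*]/α₀ = 2.273×10^-4 / 0.1761 = 1.29 mmol/L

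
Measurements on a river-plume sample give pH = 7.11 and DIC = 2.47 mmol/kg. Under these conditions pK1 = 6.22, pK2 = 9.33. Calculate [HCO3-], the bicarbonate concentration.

α₁ = 1 / (1 + [H⁺]/K1 + K2/[H⁺]) = 1 / (1 + 10^-0.89 + 10^-2.22)
   = 1 / (1 + 0.12882 + 0.0060256) = 1/1.1349 = 0.8812
[HCO3⁻] = α₁ × DIC = 0.8812 × 2.47 = 2.18 mmol/kg

[HCO3⁻] = 2.18 mmol/kg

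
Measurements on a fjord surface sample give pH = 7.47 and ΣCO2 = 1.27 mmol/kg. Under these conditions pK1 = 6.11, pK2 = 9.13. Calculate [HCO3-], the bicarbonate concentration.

α₁ = 1 / (1 + [H⁺]/K1 + K2/[H⁺]) = 1 / (1 + 10^-1.36 + 10^-1.66)
   = 1 / (1 + 0.043652 + 0.021878) = 1/1.0655 = 0.9385
[HCO3⁻] = α₁ × DIC = 0.9385 × 1.27 = 1.19 mmol/kg

[HCO3⁻] = 1.19 mmol/kg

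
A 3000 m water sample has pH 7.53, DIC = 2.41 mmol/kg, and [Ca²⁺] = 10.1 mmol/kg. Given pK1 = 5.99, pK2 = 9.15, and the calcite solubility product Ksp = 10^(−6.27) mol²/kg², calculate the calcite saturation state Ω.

α₂ = 1 / (1 + [H⁺]/K2 + [H⁺]²/(K1K2)) = 1 / (1 + 10^+1.62 + 10^+0.08)
   = 1 / (1 + 41.687 + 1.2023) = 1/43.889 = 0.02278
[CO3²⁻] = α₂ × DIC = 0.02278 × 2.41 = 0.05491 mmol/kg
Ksp = 10^(−6.27) = 5.370×10^-7
Ω = [Ca²⁺][CO3²⁻]/Ksp = (10.1×10^-3)(5.491×10^-5) / 5.370×10^-7 = 1.03

Ω = 1.03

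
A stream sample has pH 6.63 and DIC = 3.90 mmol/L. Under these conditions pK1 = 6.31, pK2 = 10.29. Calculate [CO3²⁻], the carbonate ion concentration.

α₂ = 1 / (1 + [H⁺]/K2 + [H⁺]²/(K1K2)) = 1 / (1 + 10^+3.66 + 10^+3.34)
   = 1 / (1 + 4570.9 + 2187.8) = 1/6759.6 = 0.0001479
[CO3²⁻] = α₂ × DIC = 0.0001479 × 3.90 = 0.000577 mmol/L = 0.577 μmol/L

[CO3²⁻] = 0.577 μmol/L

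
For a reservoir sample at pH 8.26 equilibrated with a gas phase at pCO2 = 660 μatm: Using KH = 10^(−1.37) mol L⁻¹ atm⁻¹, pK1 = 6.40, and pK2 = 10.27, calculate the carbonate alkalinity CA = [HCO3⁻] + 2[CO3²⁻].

CA = 2.08 mmol/L

[CO2*] = KH · pCO2 = 10^(−1.37) × 660×10^-6 = 2.815×10^-5 mol/L
α₀ = 1/(1 + K1/[H⁺] + K1K2/[H⁺]²) = 1/(1 + 10^+1.86 + 10^-0.15) = 0.01349
DIC = [CO2*]/α₀ = 2.815×10^-5 / 0.01349 = 2.088 mmol/L
CA = (α₁ + 2α₂)·DIC = (0.9770 + 2×0.009547) × 2.088 = 2.08 mmol/L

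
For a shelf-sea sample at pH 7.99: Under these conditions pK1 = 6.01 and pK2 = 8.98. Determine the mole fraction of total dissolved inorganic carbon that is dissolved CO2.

α₀ = 1 / (1 + K1/[H⁺] + K1K2/[H⁺]²) = 1 / (1 + 10^+1.98 + 10^+0.99)
   = 1 / (1 + 95.499 + 9.7724) = 1/106.27 = 0.009410

α₀ = 0.00941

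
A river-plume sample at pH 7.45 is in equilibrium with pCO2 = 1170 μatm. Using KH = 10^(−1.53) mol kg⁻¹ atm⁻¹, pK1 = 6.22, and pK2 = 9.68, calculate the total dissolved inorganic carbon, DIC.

DIC = 0.624 mmol/kg

[CO2*] = KH · pCO2 = 10^(−1.53) × 1170×10^-6 = 3.453×10^-5 mol/kg
α₀ = 1/(1 + K1/[H⁺] + K1K2/[H⁺]²) = 1/(1 + 10^+1.23 + 10^-1.00) = 0.05530
DIC = [CO2*]/α₀ = 3.453×10^-5 / 0.05530 = 0.624 mmol/kg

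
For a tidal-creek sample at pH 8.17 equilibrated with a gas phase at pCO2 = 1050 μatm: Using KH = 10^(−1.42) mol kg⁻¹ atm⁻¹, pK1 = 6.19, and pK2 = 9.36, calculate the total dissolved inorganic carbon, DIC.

[CO2*] = KH · pCO2 = 10^(−1.42) × 1050×10^-6 = 3.992×10^-5 mol/kg
α₀ = 1/(1 + K1/[H⁺] + K1K2/[H⁺]²) = 1/(1 + 10^+1.98 + 10^+0.79) = 0.009740
DIC = [CO2*]/α₀ = 3.992×10^-5 / 0.009740 = 4.10 mmol/kg

DIC = 4.10 mmol/kg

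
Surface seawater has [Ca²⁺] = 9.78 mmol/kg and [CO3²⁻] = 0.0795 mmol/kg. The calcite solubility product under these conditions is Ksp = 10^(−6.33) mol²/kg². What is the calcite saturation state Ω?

Ksp = 10^(−6.33) = 4.677×10^-7
Ω = [Ca²⁺][CO3²⁻]/Ksp = (9.78×10^-3)(0.0795×10^-3) / 4.677×10^-7 = 1.66

Ω = 1.66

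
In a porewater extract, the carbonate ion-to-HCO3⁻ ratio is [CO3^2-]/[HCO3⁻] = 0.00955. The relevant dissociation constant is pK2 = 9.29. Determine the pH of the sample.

From K2 = [H⁺][CO3^2-]/[HCO3⁻]:  pH = pK2 + log₁₀([CO3^2-]/[HCO3⁻])
log₁₀(0.00955) = -2.020
pH = 9.29 + (-2.020) = 7.27

pH = 7.27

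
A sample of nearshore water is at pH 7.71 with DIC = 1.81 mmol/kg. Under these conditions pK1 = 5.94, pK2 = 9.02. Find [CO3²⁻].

[CO3²⁻] = 0.0832 mmol/kg

α₂ = 1 / (1 + [H⁺]/K2 + [H⁺]²/(K1K2)) = 1 / (1 + 10^+1.31 + 10^-0.46)
   = 1 / (1 + 20.417 + 0.34674) = 1/21.764 = 0.04595
[CO3²⁻] = α₂ × DIC = 0.04595 × 1.81 = 0.0832 mmol/kg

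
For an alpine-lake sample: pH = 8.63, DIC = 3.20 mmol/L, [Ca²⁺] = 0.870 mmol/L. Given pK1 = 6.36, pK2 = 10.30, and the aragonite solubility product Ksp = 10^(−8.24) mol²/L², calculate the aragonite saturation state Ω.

α₂ = 1 / (1 + [H⁺]/K2 + [H⁺]²/(K1K2)) = 1 / (1 + 10^+1.67 + 10^-0.60)
   = 1 / (1 + 46.774 + 0.25119) = 1/48.025 = 0.02082
[CO3²⁻] = α₂ × DIC = 0.02082 × 3.20 = 0.06663 mmol/L
Ksp = 10^(−8.24) = 5.754×10^-9
Ω = [Ca²⁺][CO3²⁻]/Ksp = (0.870×10^-3)(6.663×10^-5) / 5.754×10^-9 = 10.1

Ω = 10.1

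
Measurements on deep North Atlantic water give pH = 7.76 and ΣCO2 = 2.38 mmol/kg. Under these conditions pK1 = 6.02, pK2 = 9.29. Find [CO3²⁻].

α₂ = 1 / (1 + [H⁺]/K2 + [H⁺]²/(K1K2)) = 1 / (1 + 10^+1.53 + 10^-0.21)
   = 1 / (1 + 33.884 + 0.61660) = 1/35.501 = 0.02817
[CO3²⁻] = α₂ × DIC = 0.02817 × 2.38 = 0.0670 mmol/kg

[CO3²⁻] = 0.0670 mmol/kg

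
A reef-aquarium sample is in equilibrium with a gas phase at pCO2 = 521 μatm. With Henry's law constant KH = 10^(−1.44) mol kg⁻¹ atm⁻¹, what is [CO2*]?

[CO2*] = 18.9 μmol/kg

KH = 10^(−1.44) = 3.631×10^-2 mol kg⁻¹ atm⁻¹
[CO2*] = KH · pCO2 = 3.631×10^-2 × 521×10^-6 atm = 1.89×10^-5 mol/kg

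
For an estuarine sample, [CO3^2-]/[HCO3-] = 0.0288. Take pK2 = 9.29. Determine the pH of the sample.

pH = 7.75

From K2 = [H⁺][CO3^2-]/[HCO3-]:  pH = pK2 + log₁₀([CO3^2-]/[HCO3-])
log₁₀(0.0288) = -1.541
pH = 9.29 + (-1.541) = 7.75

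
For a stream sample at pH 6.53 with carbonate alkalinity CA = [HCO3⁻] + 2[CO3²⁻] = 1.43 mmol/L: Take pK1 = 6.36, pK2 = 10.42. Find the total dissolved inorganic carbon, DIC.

DIC = 2.40 mmol/L

CA = [HCO3⁻] + 2[CO3²⁻] = (α₁ + 2α₂)·DIC
At pH 6.53: [H⁺]/K1 = 10^-0.17 = 0.67608, K2/[H⁺] = 10^-3.89 = 0.00012882
α₁ = 1/(1 + 0.67608 + 0.00012882) = 1/1.6762 = 0.5966; α₂ = α₁·K2/[H⁺] = 7.685×10^-5
α₁ + 2α₂ = 0.5967
DIC = CA / (α₁ + 2α₂) = 1.43 / 0.5967 = 2.40 mmol/L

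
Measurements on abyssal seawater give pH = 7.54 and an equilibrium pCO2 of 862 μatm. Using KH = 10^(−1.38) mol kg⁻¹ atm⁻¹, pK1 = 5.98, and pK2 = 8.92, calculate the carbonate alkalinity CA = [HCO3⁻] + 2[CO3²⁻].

CA = 1.41 mmol/kg

[CO2*] = KH · pCO2 = 10^(−1.38) × 862×10^-6 = 3.593×10^-5 mol/kg
α₀ = 1/(1 + K1/[H⁺] + K1K2/[H⁺]²) = 1/(1 + 10^+1.56 + 10^+0.18) = 0.02576
DIC = [CO2*]/α₀ = 3.593×10^-5 / 0.02576 = 1.395 mmol/kg
CA = (α₁ + 2α₂)·DIC = (0.9353 + 2×0.03899) × 1.395 = 1.41 mmol/kg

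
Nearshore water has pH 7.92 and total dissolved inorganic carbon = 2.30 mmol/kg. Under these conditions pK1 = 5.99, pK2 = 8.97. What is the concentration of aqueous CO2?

α₀ = 1 / (1 + K1/[H⁺] + K1K2/[H⁺]²) = 1 / (1 + 10^+1.93 + 10^+0.88)
   = 1 / (1 + 85.114 + 7.5858) = 1/93.700 = 0.01067
[CO2*] = α₀ × DIC = 0.01067 × 2.30 = 0.0245 mmol/kg

[CO2*] = 0.0245 mmol/kg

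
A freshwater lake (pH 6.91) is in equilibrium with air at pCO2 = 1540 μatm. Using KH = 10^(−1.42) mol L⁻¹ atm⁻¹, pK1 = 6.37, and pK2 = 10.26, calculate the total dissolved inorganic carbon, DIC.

DIC = 0.262 mmol/L

[CO2*] = KH · pCO2 = 10^(−1.42) × 1540×10^-6 = 5.855×10^-5 mol/L
α₀ = 1/(1 + K1/[H⁺] + K1K2/[H⁺]²) = 1/(1 + 10^+0.54 + 10^-2.81) = 0.2238
DIC = [CO2*]/α₀ = 5.855×10^-5 / 0.2238 = 0.262 mmol/L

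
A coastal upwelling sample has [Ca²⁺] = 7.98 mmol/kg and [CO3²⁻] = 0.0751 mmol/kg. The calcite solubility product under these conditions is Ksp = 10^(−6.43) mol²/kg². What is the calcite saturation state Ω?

Ksp = 10^(−6.43) = 3.715×10^-7
Ω = [Ca²⁺][CO3²⁻]/Ksp = (7.98×10^-3)(0.0751×10^-3) / 3.715×10^-7 = 1.61

Ω = 1.61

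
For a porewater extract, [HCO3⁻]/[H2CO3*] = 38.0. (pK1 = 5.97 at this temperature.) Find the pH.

pH = 7.55

From K1 = [H⁺][HCO3⁻]/[H2CO3*]:  pH = pK1 + log₁₀([HCO3⁻]/[H2CO3*])
log₁₀(38.0) = +1.580
pH = 5.97 + (+1.580) = 7.55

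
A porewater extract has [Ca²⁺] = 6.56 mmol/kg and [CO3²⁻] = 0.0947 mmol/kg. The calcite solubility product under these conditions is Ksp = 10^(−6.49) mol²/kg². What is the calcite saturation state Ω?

Ksp = 10^(−6.49) = 3.236×10^-7
Ω = [Ca²⁺][CO3²⁻]/Ksp = (6.56×10^-3)(0.0947×10^-3) / 3.236×10^-7 = 1.92

Ω = 1.92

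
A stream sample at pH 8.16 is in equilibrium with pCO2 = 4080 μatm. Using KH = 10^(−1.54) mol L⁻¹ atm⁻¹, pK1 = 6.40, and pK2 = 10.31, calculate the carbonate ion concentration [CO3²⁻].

[CO3²⁻] = 0.0479 mmol/L

[CO2*] = KH · pCO2 = 10^(−1.54) × 4080×10^-6 = 1.177×10^-4 mol/L
α₀ = 1/(1 + K1/[H⁺] + K1K2/[H⁺]²) = 1/(1 + 10^+1.76 + 10^-0.39) = 0.01696
DIC = [CO2*]/α₀ = 1.177×10^-4 / 0.01696 = 6.937 mmol/L
[CO3²⁻] = α₂·DIC; α₂ = 0.006910, so [CO3²⁻] = 0.006910 × 6.937 = 0.0479 mmol/L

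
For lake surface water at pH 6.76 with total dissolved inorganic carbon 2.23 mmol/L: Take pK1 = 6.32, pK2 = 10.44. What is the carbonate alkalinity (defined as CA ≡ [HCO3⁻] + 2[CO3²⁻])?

CA = [HCO3⁻] + 2[CO3²⁻] = (α₁ + 2α₂)·DIC
At pH 6.76: [H⁺]/K1 = 10^-0.44 = 0.36308, K2/[H⁺] = 10^-3.68 = 0.00020893
α₁ = 1/(1 + 0.36308 + 0.00020893) = 1/1.3633 = 0.7335; α₂ = α₁·K2/[H⁺] = 0.0001533
α₁ + 2α₂ = 0.7338
CA = 0.7338 × 2.23 = 1.64 mmol/L

CA = 1.64 mmol/L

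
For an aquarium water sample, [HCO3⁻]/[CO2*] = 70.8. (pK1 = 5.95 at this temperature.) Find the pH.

From K1 = [H⁺][HCO3⁻]/[CO2*]:  pH = pK1 + log₁₀([HCO3⁻]/[CO2*])
log₁₀(70.8) = +1.850
pH = 5.95 + (+1.850) = 7.80

pH = 7.80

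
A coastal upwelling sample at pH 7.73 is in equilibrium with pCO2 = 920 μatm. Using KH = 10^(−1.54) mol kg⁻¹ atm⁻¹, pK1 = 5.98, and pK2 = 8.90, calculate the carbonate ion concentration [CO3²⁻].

[CO3²⁻] = 0.101 mmol/kg

[CO2*] = KH · pCO2 = 10^(−1.54) × 920×10^-6 = 2.653×10^-5 mol/kg
α₀ = 1/(1 + K1/[H⁺] + K1K2/[H⁺]²) = 1/(1 + 10^+1.75 + 10^+0.58) = 0.01638
DIC = [CO2*]/α₀ = 2.653×10^-5 / 0.01638 = 1.619 mmol/kg
[CO3²⁻] = α₂·DIC; α₂ = 0.06229, so [CO3²⁻] = 0.06229 × 1.619 = 0.101 mmol/kg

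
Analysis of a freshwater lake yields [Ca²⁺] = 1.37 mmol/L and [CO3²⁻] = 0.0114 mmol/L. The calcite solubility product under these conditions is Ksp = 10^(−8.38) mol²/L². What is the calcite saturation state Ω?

Ksp = 10^(−8.38) = 4.169×10^-9
Ω = [Ca²⁺][CO3²⁻]/Ksp = (1.37×10^-3)(0.0114×10^-3) / 4.169×10^-9 = 3.75

Ω = 3.75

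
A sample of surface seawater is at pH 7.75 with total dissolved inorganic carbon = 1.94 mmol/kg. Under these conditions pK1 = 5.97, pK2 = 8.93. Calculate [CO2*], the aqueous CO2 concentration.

[CO2*] = 0.0297 mmol/kg

α₀ = 1 / (1 + K1/[H⁺] + K1K2/[H⁺]²) = 1 / (1 + 10^+1.78 + 10^+0.60)
   = 1 / (1 + 60.256 + 3.9811) = 1/65.237 = 0.01533
[CO2*] = α₀ × DIC = 0.01533 × 1.94 = 0.0297 mmol/kg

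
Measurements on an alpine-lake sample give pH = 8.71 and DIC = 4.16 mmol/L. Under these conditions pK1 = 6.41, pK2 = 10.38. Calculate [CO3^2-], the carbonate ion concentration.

[CO3²⁻] = 0.0867 mmol/L

α₂ = 1 / (1 + [H⁺]/K2 + [H⁺]²/(K1K2)) = 1 / (1 + 10^+1.67 + 10^-0.63)
   = 1 / (1 + 46.774 + 0.23442) = 1/48.008 = 0.02083
[CO3²⁻] = α₂ × DIC = 0.02083 × 4.16 = 0.0867 mmol/L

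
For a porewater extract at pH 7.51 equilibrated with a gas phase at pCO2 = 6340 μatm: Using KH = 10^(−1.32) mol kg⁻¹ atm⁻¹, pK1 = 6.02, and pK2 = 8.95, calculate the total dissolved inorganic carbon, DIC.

DIC = 10.0 mmol/kg

[CO2*] = KH · pCO2 = 10^(−1.32) × 6340×10^-6 = 3.035×10^-4 mol/kg
α₀ = 1/(1 + K1/[H⁺] + K1K2/[H⁺]²) = 1/(1 + 10^+1.49 + 10^+0.05) = 0.03028
DIC = [CO2*]/α₀ = 3.035×10^-4 / 0.03028 = 10.0 mmol/kg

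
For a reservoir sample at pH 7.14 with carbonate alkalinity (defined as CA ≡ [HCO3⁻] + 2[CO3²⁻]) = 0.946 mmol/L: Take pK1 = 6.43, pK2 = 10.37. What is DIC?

CA = [HCO3⁻] + 2[CO3²⁻] = (α₁ + 2α₂)·DIC
At pH 7.14: [H⁺]/K1 = 10^-0.71 = 0.19498, K2/[H⁺] = 10^-3.23 = 0.00058884
α₁ = 1/(1 + 0.19498 + 0.00058884) = 1/1.1956 = 0.8364; α₂ = α₁·K2/[H⁺] = 0.0004925
α₁ + 2α₂ = 0.8374
DIC = CA / (α₁ + 2α₂) = 0.946 / 0.8374 = 1.13 mmol/L

DIC = 1.13 mmol/L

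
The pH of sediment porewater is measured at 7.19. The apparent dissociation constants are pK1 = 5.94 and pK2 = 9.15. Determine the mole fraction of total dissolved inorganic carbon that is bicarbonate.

α₁ = 1 / (1 + [H⁺]/K1 + K2/[H⁺]) = 1 / (1 + 10^-1.25 + 10^-1.96)
   = 1 / (1 + 0.056234 + 0.010965) = 1/1.0672 = 0.9370

α₁ = 0.937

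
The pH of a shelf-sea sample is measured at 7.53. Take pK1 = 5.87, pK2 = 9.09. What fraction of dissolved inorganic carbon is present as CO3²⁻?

α₂ = 0.0262

α₂ = 1 / (1 + [H⁺]/K2 + [H⁺]²/(K1K2)) = 1 / (1 + 10^+1.56 + 10^-0.10)
   = 1 / (1 + 36.308 + 0.79433) = 1/38.102 = 0.02625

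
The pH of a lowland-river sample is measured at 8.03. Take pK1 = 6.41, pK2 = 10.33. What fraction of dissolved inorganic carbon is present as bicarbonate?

α₁ = 1 / (1 + [H⁺]/K1 + K2/[H⁺]) = 1 / (1 + 10^-1.62 + 10^-2.30)
   = 1 / (1 + 0.023988 + 0.0050119) = 1/1.0290 = 0.9718

α₁ = 0.972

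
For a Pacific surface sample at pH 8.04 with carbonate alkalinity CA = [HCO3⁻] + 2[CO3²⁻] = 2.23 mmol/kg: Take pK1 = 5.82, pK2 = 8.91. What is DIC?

DIC = 2.00 mmol/kg

CA = [HCO3⁻] + 2[CO3²⁻] = (α₁ + 2α₂)·DIC
At pH 8.04: [H⁺]/K1 = 10^-2.22 = 0.0060256, K2/[H⁺] = 10^-0.87 = 0.13490
α₁ = 1/(1 + 0.0060256 + 0.13490) = 1/1.1409 = 0.8765; α₂ = α₁·K2/[H⁺] = 0.1182
α₁ + 2α₂ = 1.1130
DIC = CA / (α₁ + 2α₂) = 2.23 / 1.1130 = 2.00 mmol/kg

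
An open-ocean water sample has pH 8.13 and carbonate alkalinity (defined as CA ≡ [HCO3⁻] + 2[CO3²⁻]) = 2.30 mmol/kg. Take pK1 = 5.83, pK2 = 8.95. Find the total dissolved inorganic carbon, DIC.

CA = [HCO3⁻] + 2[CO3²⁻] = (α₁ + 2α₂)·DIC
At pH 8.13: [H⁺]/K1 = 10^-2.30 = 0.0050119, K2/[H⁺] = 10^-0.82 = 0.15136
α₁ = 1/(1 + 0.0050119 + 0.15136) = 1/1.1564 = 0.8648; α₂ = α₁·K2/[H⁺] = 0.1309
α₁ + 2α₂ = 1.1266
DIC = CA / (α₁ + 2α₂) = 2.30 / 1.1266 = 2.04 mmol/kg

DIC = 2.04 mmol/kg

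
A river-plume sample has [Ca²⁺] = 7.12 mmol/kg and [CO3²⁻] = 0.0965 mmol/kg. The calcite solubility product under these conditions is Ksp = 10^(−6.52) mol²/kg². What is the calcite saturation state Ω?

Ω = 2.28

Ksp = 10^(−6.52) = 3.020×10^-7
Ω = [Ca²⁺][CO3²⁻]/Ksp = (7.12×10^-3)(0.0965×10^-3) / 3.020×10^-7 = 2.28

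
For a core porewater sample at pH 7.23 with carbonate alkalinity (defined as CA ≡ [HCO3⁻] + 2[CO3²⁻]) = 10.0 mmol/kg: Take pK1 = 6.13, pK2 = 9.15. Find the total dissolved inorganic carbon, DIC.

DIC = 10.7 mmol/kg

CA = [HCO3⁻] + 2[CO3²⁻] = (α₁ + 2α₂)·DIC
At pH 7.23: [H⁺]/K1 = 10^-1.10 = 0.079433, K2/[H⁺] = 10^-1.92 = 0.012023
α₁ = 1/(1 + 0.079433 + 0.012023) = 1/1.0915 = 0.9162; α₂ = α₁·K2/[H⁺] = 0.01102
α₁ + 2α₂ = 0.9382
DIC = CA / (α₁ + 2α₂) = 10.0 / 0.9382 = 10.7 mmol/kg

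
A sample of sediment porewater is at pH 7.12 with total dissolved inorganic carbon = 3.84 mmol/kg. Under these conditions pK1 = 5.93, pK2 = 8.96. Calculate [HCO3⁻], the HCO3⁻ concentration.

[HCO3⁻] = 3.56 mmol/kg

α₁ = 1 / (1 + [H⁺]/K1 + K2/[H⁺]) = 1 / (1 + 10^-1.19 + 10^-1.84)
   = 1 / (1 + 0.064565 + 0.014454) = 1/1.0790 = 0.9268
[HCO3⁻] = α₁ × DIC = 0.9268 × 3.84 = 3.56 mmol/kg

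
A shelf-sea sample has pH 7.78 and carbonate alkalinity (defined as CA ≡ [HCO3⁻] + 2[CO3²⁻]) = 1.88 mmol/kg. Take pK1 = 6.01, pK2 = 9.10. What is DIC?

DIC = 1.83 mmol/kg

CA = [HCO3⁻] + 2[CO3²⁻] = (α₁ + 2α₂)·DIC
At pH 7.78: [H⁺]/K1 = 10^-1.77 = 0.016982, K2/[H⁺] = 10^-1.32 = 0.047863
α₁ = 1/(1 + 0.016982 + 0.047863) = 1/1.0648 = 0.9391; α₂ = α₁·K2/[H⁺] = 0.04495
α₁ + 2α₂ = 1.0290
DIC = CA / (α₁ + 2α₂) = 1.88 / 1.0290 = 1.83 mmol/kg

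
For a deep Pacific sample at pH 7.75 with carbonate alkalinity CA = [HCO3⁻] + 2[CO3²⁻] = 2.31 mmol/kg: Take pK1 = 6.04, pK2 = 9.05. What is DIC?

DIC = 2.25 mmol/kg

CA = [HCO3⁻] + 2[CO3²⁻] = (α₁ + 2α₂)·DIC
At pH 7.75: [H⁺]/K1 = 10^-1.71 = 0.019498, K2/[H⁺] = 10^-1.30 = 0.050119
α₁ = 1/(1 + 0.019498 + 0.050119) = 1/1.0696 = 0.9349; α₂ = α₁·K2/[H⁺] = 0.04686
α₁ + 2α₂ = 1.0286
DIC = CA / (α₁ + 2α₂) = 2.31 / 1.0286 = 2.25 mmol/kg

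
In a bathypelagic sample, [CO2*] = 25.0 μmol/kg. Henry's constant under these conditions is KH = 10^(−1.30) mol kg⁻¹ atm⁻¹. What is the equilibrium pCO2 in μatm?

pCO2 = 499 μatm

KH = 10^(−1.30) = 5.012×10^-2 mol kg⁻¹ atm⁻¹
pCO2 = [CO2*]/KH = 25.0×10^-6 / 5.012×10^-2 = 4.99×10^-4 atm = 499 μatm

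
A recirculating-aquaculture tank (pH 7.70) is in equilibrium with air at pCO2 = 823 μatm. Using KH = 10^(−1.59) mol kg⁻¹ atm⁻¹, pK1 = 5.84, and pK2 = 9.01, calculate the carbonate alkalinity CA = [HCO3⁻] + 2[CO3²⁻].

CA = 1.68 mmol/kg

[CO2*] = KH · pCO2 = 10^(−1.59) × 823×10^-6 = 2.115×10^-5 mol/kg
α₀ = 1/(1 + K1/[H⁺] + K1K2/[H⁺]²) = 1/(1 + 10^+1.86 + 10^+0.55) = 0.01299
DIC = [CO2*]/α₀ = 2.115×10^-5 / 0.01299 = 1.629 mmol/kg
CA = (α₁ + 2α₂)·DIC = (0.9409 + 2×0.04608) × 1.629 = 1.68 mmol/kg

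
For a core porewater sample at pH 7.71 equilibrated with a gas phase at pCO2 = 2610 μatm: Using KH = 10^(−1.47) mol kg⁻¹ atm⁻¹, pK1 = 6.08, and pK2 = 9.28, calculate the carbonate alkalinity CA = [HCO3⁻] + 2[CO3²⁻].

[CO2*] = KH · pCO2 = 10^(−1.47) × 2610×10^-6 = 8.844×10^-5 mol/kg
α₀ = 1/(1 + K1/[H⁺] + K1K2/[H⁺]²) = 1/(1 + 10^+1.63 + 10^+0.06) = 0.02232
DIC = [CO2*]/α₀ = 8.844×10^-5 / 0.02232 = 3.963 mmol/kg
CA = (α₁ + 2α₂)·DIC = (0.9521 + 2×0.02562) × 3.963 = 3.98 mmol/kg

CA = 3.98 mmol/kg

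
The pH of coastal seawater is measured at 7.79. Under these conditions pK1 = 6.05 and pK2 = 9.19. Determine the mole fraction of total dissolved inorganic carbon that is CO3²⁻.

α₂ = 0.0376

α₂ = 1 / (1 + [H⁺]/K2 + [H⁺]²/(K1K2)) = 1 / (1 + 10^+1.40 + 10^-0.34)
   = 1 / (1 + 25.119 + 0.45709) = 1/26.576 = 0.03763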